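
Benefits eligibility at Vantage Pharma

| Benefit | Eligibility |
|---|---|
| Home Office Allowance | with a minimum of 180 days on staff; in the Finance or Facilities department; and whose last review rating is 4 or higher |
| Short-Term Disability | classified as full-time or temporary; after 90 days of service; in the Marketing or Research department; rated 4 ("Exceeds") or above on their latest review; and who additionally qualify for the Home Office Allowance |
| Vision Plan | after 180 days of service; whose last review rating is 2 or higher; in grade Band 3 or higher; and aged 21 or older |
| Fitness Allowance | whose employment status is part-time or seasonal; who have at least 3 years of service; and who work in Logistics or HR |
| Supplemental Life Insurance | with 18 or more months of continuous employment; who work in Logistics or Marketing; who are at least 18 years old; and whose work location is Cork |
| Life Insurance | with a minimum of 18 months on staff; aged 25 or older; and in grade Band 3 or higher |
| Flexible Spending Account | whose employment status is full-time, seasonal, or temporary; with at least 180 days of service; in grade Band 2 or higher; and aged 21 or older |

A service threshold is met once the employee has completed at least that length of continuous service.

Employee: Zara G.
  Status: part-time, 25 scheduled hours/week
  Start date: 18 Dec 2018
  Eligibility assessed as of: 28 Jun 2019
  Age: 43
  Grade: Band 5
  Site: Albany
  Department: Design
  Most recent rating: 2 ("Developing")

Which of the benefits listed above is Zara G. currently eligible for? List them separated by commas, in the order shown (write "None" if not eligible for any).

Service from 18 Dec 2018 to 28 Jun 2019: 192 days.
Home Office Allowance — service 192 days ≥ 180 days ✓; dept Design ✗ → not eligible.
Short-Term Disability — status part-time ✗ (requires full-time or temporary) → not eligible.
Vision Plan — service 192 days ≥ 180 days ✓; rating 2 ≥ 2 ✓; grade Band 5 ≥ Band 3 ✓; age 43 ≥ 21 ✓ → eligible.
Fitness Allowance — status part-time ✓; service 192 days < 3 years (≈1095 days) ✗ → not eligible.
Supplemental Life Insurance — service 192 days < 18 months (≈540 days) ✗ → not eligible.
Life Insurance — service 192 days < 18 months (≈540 days) ✗ → not eligible.
Flexible Spending Account — status part-time ✗ (requires full-time, seasonal, or temporary) → not eligible.

Vision Plan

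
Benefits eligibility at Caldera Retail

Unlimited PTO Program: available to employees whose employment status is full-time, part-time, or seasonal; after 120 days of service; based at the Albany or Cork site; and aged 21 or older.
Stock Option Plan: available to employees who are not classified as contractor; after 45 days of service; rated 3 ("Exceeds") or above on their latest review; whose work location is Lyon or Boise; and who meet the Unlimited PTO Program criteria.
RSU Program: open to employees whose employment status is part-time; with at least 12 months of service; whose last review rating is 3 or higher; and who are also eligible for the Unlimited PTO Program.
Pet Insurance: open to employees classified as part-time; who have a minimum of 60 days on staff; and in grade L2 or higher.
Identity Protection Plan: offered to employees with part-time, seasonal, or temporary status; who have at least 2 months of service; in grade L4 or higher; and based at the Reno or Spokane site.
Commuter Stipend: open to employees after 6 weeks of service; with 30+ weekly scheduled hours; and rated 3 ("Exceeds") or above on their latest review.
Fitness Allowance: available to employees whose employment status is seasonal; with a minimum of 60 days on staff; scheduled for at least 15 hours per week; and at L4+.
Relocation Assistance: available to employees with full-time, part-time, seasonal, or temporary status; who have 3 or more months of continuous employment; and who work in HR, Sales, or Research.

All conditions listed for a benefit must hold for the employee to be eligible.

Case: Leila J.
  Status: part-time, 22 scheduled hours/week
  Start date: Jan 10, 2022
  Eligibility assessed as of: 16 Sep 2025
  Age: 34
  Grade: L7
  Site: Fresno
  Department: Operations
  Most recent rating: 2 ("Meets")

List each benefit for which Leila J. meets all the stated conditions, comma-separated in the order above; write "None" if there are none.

Pet Insurance

Service from Jan 10, 2022 to 16 Sep 2025: 1345 days.
Unlimited PTO Program — status part-time ✓; service 1345 days ≥ 120 days ✓; site Fresno ✗ (not Albany or Cork) → not eligible.
Stock Option Plan — status part-time ✓ (not excluded); service 1345 days ≥ 45 days ✓; rating 2 < 3 ✗ → not eligible.
RSU Program — status part-time ✓; service 1345 days ≥ 12 months (≈360 days) ✓; rating 2 < 3 ✗ → not eligible.
Pet Insurance — status part-time ✓; service 1345 days ≥ 60 days ✓; grade L7 ≥ L2 ✓ → eligible.
Identity Protection Plan — status part-time ✓; service 1345 days ≥ 2 months (≈60 days) ✓; grade L7 ≥ L4 ✓; site Fresno ✗ (not Reno or Spokane) → not eligible.
Commuter Stipend — service 1345 days ≥ 6 weeks (≈42 days) ✓; 22 hrs/wk < 30 ✗ → not eligible.
Fitness Allowance — status part-time ✗ (requires seasonal) → not eligible.
Relocation Assistance — status part-time ✓; service 1345 days ≥ 3 months (≈90 days) ✓; dept Operations ✗ → not eligible.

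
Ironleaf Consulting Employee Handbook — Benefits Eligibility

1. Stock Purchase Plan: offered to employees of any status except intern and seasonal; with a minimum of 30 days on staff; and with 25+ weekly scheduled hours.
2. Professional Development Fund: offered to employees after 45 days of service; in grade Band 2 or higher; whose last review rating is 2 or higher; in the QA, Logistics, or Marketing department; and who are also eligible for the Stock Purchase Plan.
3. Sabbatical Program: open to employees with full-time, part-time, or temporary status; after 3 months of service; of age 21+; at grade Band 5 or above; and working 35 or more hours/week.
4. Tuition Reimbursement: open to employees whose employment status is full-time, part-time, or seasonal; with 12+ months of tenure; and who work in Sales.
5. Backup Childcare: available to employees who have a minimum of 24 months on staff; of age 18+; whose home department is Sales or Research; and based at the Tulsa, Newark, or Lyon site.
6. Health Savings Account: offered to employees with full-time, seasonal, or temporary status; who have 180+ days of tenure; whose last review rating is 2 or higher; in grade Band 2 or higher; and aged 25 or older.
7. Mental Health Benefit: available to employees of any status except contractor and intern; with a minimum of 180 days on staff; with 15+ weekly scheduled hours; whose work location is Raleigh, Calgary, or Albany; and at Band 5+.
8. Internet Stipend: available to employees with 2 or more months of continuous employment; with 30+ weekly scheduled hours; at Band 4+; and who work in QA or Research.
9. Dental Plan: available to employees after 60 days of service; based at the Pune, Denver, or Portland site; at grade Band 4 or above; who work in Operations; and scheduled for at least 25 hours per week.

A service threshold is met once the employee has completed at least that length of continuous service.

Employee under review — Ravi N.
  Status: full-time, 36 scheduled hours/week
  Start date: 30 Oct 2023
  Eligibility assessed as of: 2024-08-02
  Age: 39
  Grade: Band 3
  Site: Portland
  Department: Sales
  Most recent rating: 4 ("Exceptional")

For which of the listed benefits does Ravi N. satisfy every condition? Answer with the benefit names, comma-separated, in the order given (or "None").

Stock Purchase Plan, Health Savings Account

Service from 30 Oct 2023 to 2024-08-02: 277 days.
Stock Purchase Plan — status full-time ✓ (not excluded); service 277 days ≥ 30 days ✓; 36 hrs/wk ≥ 25 ✓ → eligible.
Professional Development Fund — service 277 days ≥ 45 days ✓; grade Band 3 ≥ Band 2 ✓; rating 4 ≥ 2 ✓; dept Sales ✗ → not eligible.
Sabbatical Program — status full-time ✓; service 277 days ≥ 3 months (≈90 days) ✓; age 39 ≥ 21 ✓; grade Band 3 < Band 5 ✗ → not eligible.
Tuition Reimbursement — status full-time ✓; service 277 days < 12 months (≈360 days) ✗ → not eligible.
Backup Childcare — service 277 days < 24 months (≈720 days) ✗ → not eligible.
Health Savings Account — status full-time ✓; service 277 days ≥ 180 days ✓; rating 4 ≥ 2 ✓; grade Band 3 ≥ Band 2 ✓; age 39 ≥ 25 ✓ → eligible.
Mental Health Benefit — status full-time ✓ (not excluded); service 277 days ≥ 180 days ✓; 36 hrs/wk ≥ 15 ✓; site Portland ✗ (not Raleigh, Calgary, or Albany) → not eligible.
Internet Stipend — service 277 days ≥ 2 months (≈60 days) ✓; 36 hrs/wk ≥ 30 ✓; grade Band 3 < Band 4 ✗ → not eligible.
Dental Plan — service 277 days ≥ 60 days ✓; site Portland ✓; grade Band 3 < Band 4 ✗ → not eligible.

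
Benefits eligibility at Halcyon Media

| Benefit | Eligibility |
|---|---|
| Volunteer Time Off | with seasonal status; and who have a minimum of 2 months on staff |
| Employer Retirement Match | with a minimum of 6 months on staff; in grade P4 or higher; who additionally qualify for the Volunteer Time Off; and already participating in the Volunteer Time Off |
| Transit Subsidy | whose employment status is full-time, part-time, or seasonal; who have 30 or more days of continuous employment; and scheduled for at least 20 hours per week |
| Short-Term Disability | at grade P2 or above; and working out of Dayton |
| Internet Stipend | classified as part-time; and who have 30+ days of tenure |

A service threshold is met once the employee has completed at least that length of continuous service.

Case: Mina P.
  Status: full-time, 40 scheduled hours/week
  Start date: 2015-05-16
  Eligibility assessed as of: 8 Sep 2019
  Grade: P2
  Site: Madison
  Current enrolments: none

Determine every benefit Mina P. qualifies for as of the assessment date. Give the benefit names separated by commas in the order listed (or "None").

Service from 2015-05-16 to 8 Sep 2019: 1576 days.
Volunteer Time Off — status full-time ✗ (requires seasonal) → not eligible.
Employer Retirement Match — service 1576 days ≥ 6 months (≈180 days) ✓; grade P2 < P4 ✗ → not eligible.
Transit Subsidy — status full-time ✓; service 1576 days ≥ 30 days ✓; 40 hrs/wk ≥ 20 ✓ → eligible.
Short-Term Disability — grade P2 ≥ P2 ✓; site Madison ✗ (not Dayton) → not eligible.
Internet Stipend — status full-time ✗ (requires part-time) → not eligible.

Transit Subsidy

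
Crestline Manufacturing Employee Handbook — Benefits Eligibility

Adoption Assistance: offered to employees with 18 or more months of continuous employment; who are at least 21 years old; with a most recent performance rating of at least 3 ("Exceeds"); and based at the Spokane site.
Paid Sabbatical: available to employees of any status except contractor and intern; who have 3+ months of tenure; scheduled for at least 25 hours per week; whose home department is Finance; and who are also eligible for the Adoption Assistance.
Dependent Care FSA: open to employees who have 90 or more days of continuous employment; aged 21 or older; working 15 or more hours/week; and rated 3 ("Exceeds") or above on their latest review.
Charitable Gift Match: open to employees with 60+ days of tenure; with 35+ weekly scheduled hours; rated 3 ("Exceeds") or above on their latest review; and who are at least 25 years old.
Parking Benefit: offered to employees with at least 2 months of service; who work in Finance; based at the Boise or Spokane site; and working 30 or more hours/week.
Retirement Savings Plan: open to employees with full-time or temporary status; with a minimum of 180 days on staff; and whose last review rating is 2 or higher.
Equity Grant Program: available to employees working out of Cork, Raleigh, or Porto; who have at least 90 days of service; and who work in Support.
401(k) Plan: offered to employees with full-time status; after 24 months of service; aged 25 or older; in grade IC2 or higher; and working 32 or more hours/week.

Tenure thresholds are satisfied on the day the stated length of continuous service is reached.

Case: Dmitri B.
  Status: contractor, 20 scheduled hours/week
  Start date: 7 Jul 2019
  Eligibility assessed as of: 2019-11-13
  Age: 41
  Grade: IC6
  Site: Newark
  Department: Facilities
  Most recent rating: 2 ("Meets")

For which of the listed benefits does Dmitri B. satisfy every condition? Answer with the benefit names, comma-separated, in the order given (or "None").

Service from 7 Jul 2019 to 2019-11-13: 129 days.
Adoption Assistance — service 129 days < 18 months (≈540 days) ✗ → not eligible.
Paid Sabbatical — status contractor ✗ (excluded) → not eligible.
Dependent Care FSA — service 129 days ≥ 90 days ✓; age 41 ≥ 21 ✓; 20 hrs/wk ≥ 15 ✓; rating 2 < 3 ✗ → not eligible.
Charitable Gift Match — service 129 days ≥ 60 days ✓; 20 hrs/wk < 35 ✗ → not eligible.
Parking Benefit — service 129 days ≥ 2 months (≈60 days) ✓; dept Facilities ✗ → not eligible.
Retirement Savings Plan — status contractor ✗ (requires full-time or temporary) → not eligible.
Equity Grant Program — site Newark ✗ (not Cork, Raleigh, or Porto) → not eligible.
401(k) Plan — status contractor ✗ (requires full-time) → not eligible.

None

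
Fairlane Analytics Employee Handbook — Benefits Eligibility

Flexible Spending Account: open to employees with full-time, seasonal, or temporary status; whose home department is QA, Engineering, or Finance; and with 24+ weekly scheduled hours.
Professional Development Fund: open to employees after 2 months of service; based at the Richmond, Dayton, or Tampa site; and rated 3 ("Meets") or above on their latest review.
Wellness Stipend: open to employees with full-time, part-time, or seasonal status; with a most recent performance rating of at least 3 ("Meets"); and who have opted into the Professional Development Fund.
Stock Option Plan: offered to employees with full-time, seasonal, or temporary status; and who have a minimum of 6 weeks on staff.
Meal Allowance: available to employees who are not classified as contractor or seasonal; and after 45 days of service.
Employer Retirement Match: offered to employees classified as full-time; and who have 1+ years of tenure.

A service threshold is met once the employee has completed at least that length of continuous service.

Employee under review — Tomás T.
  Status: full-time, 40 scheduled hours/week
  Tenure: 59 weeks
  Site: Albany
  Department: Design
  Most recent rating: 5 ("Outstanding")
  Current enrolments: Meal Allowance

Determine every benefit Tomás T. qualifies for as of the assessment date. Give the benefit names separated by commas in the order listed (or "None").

Stock Option Plan, Meal Allowance, Employer Retirement Match

Flexible Spending Account — status full-time ✓; dept Design ✗ → not eligible.
Professional Development Fund — service 59 weeks ≥ 2 months (≈60 days) ✓; site Albany ✗ (not Richmond, Dayton, or Tampa) → not eligible.
Wellness Stipend — status full-time ✓; rating 5 ≥ 3 ✓; not enrolled in Professional Development Fund ✗ → not eligible.
Stock Option Plan — status full-time ✓; service 59 weeks ≥ 6 weeks ✓ → eligible.
Meal Allowance — status full-time ✓ (not excluded); service 59 weeks ≥ 45 days ✓ → eligible.
Employer Retirement Match — status full-time ✓; service 59 weeks ≥ 1 year (≈365 days) ✓ → eligible.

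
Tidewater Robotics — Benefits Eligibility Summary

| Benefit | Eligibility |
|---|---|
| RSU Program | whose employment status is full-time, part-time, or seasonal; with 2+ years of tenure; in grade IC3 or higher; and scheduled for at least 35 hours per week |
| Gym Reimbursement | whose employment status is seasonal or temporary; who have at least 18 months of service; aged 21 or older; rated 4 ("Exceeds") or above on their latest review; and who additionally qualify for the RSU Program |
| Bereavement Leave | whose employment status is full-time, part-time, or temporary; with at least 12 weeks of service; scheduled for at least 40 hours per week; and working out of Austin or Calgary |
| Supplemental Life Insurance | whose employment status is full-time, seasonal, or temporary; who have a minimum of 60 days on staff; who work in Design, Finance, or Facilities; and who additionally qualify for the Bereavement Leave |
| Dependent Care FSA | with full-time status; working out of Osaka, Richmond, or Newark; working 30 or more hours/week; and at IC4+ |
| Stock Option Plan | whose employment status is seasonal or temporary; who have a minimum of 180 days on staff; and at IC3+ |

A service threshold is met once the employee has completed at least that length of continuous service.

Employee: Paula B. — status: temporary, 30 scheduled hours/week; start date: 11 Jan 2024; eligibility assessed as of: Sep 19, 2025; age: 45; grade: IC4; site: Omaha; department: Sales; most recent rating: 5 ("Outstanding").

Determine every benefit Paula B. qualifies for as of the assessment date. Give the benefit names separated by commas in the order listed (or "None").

Service from 11 Jan 2024 to Sep 19, 2025: 617 days.
RSU Program — status temporary ✗ (requires full-time, part-time, or seasonal) → not eligible.
Gym Reimbursement — status temporary ✓; service 617 days ≥ 18 months (≈540 days) ✓; age 45 ≥ 21 ✓; rating 5 ≥ 4 ✓; not eligible for RSU Program ✗ → not eligible.
Bereavement Leave — status temporary ✓; service 617 days ≥ 12 weeks (≈84 days) ✓; 30 hrs/wk < 40 ✗ → not eligible.
Supplemental Life Insurance — status temporary ✓; service 617 days ≥ 60 days ✓; dept Sales ✗ → not eligible.
Dependent Care FSA — status temporary ✗ (requires full-time) → not eligible.
Stock Option Plan — status temporary ✓; service 617 days ≥ 180 days ✓; grade IC4 ≥ IC3 ✓ → eligible.

Stock Option Plan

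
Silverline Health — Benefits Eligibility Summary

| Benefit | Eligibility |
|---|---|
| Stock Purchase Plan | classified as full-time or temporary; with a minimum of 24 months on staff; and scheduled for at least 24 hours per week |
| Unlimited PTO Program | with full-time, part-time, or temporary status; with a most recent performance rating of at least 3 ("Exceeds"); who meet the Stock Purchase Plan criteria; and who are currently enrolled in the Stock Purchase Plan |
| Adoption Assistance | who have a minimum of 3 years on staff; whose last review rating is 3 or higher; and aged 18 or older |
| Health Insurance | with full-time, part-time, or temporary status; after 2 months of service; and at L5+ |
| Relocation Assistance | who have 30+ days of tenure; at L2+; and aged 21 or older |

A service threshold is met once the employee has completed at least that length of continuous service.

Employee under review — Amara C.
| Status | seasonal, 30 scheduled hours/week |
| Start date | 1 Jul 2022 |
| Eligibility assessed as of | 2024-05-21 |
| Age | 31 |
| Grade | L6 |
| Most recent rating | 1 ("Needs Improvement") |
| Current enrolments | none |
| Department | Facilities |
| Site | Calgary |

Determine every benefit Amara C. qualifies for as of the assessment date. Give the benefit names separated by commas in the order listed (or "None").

Service from 1 Jul 2022 to 2024-05-21: 690 days.
Stock Purchase Plan — status seasonal ✗ (requires full-time or temporary) → not eligible.
Unlimited PTO Program — status seasonal ✗ (requires full-time, part-time, or temporary) → not eligible.
Adoption Assistance — service 690 days < 3 years (≈1095 days) ✗ → not eligible.
Health Insurance — status seasonal ✗ (requires full-time, part-time, or temporary) → not eligible.
Relocation Assistance — service 690 days ≥ 30 days ✓; grade L6 ≥ L2 ✓; age 31 ≥ 21 ✓ → eligible.

Relocation Assistance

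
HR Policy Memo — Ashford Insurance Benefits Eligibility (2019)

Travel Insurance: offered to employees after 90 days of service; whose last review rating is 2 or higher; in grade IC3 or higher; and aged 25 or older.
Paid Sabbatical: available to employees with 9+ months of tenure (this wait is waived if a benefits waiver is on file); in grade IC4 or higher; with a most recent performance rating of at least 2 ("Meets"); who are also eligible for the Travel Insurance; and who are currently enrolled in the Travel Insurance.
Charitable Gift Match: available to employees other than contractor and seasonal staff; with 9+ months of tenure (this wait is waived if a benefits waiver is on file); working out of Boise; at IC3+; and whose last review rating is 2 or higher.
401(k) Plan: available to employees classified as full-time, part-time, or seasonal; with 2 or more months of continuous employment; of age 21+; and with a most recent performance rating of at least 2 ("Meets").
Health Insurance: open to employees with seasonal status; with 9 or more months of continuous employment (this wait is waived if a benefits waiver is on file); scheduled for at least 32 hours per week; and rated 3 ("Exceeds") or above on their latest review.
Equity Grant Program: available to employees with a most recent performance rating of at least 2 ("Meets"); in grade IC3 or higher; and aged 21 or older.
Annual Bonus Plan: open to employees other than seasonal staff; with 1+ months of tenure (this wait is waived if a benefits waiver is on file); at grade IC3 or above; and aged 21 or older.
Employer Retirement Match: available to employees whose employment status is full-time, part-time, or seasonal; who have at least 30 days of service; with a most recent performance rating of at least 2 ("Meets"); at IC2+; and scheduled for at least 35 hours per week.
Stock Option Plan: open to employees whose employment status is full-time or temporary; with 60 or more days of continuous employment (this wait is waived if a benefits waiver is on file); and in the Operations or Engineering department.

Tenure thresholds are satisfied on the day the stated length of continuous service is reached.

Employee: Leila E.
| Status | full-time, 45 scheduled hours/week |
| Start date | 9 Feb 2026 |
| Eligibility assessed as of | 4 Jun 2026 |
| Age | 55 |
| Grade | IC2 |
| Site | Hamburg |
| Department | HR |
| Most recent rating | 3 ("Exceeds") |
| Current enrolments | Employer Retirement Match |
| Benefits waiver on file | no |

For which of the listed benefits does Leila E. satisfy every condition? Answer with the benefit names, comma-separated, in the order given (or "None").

Service from 9 Feb 2026 to 4 Jun 2026: 115 days.
Travel Insurance — service 115 days ≥ 90 days ✓; rating 3 ≥ 2 ✓; grade IC2 < IC3 ✗ → not eligible.
Paid Sabbatical — no waiver, service 115 days < 9 months (≈270 days) ✗ → not eligible.
Charitable Gift Match — status full-time ✓ (not excluded); no waiver, service 115 days < 9 months (≈270 days) ✗ → not eligible.
401(k) Plan — status full-time ✓; service 115 days ≥ 2 months (≈60 days) ✓; age 55 ≥ 21 ✓; rating 3 ≥ 2 ✓ → eligible.
Health Insurance — status full-time ✗ (requires seasonal) → not eligible.
Equity Grant Program — rating 3 ≥ 2 ✓; grade IC2 < IC3 ✗ → not eligible.
Annual Bonus Plan — status full-time ✓ (not excluded); no waiver, service 115 days ≥ 1 month (≈30 days) ✓; grade IC2 < IC3 ✗ → not eligible.
Employer Retirement Match — status full-time ✓; service 115 days ≥ 30 days ✓; rating 3 ≥ 2 ✓; grade IC2 ≥ IC2 ✓; 45 hrs/wk ≥ 35 ✓ → eligible.
Stock Option Plan — status full-time ✓; no waiver, service 115 days ≥ 60 days ✓; dept HR ✗ → not eligible.

401(k) Plan, Employer Retirement Match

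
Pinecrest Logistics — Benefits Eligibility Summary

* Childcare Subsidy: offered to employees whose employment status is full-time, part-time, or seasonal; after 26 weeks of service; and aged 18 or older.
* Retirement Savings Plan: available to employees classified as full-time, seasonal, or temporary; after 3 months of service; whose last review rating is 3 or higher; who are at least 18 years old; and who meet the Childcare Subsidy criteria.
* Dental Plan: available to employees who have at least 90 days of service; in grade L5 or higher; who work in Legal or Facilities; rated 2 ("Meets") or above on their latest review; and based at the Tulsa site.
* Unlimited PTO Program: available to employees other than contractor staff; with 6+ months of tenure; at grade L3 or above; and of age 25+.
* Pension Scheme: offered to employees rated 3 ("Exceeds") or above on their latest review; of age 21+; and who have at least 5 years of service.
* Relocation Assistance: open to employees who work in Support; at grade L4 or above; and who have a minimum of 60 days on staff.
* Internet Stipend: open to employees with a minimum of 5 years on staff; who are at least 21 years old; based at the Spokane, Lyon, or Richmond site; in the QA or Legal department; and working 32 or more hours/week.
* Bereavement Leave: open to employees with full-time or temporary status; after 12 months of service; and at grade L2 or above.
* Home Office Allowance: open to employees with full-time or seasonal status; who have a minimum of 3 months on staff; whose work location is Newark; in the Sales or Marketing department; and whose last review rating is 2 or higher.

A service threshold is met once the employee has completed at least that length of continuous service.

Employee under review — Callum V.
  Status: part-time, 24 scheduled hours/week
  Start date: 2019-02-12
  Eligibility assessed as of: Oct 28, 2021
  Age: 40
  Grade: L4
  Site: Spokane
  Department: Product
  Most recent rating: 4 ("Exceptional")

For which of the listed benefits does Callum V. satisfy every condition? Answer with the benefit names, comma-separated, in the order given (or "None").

Childcare Subsidy, Unlimited PTO Program

Service from 2019-02-12 to Oct 28, 2021: 989 days.
Childcare Subsidy — status part-time ✓; service 989 days ≥ 26 weeks (≈182 days) ✓; age 40 ≥ 18 ✓ → eligible.
Retirement Savings Plan — status part-time ✗ (requires full-time, seasonal, or temporary) → not eligible.
Dental Plan — service 989 days ≥ 90 days ✓; grade L4 < L5 ✗ → not eligible.
Unlimited PTO Program — status part-time ✓ (not excluded); service 989 days ≥ 6 months (≈180 days) ✓; grade L4 ≥ L3 ✓; age 40 ≥ 25 ✓ → eligible.
Pension Scheme — rating 4 ≥ 3 ✓; age 40 ≥ 21 ✓; service 989 days < 5 years (≈1825 days) ✗ → not eligible.
Relocation Assistance — dept Product ✗ → not eligible.
Internet Stipend — service 989 days < 5 years (≈1825 days) ✗ → not eligible.
Bereavement Leave — status part-time ✗ (requires full-time or temporary) → not eligible.
Home Office Allowance — status part-time ✗ (requires full-time or seasonal) → not eligible.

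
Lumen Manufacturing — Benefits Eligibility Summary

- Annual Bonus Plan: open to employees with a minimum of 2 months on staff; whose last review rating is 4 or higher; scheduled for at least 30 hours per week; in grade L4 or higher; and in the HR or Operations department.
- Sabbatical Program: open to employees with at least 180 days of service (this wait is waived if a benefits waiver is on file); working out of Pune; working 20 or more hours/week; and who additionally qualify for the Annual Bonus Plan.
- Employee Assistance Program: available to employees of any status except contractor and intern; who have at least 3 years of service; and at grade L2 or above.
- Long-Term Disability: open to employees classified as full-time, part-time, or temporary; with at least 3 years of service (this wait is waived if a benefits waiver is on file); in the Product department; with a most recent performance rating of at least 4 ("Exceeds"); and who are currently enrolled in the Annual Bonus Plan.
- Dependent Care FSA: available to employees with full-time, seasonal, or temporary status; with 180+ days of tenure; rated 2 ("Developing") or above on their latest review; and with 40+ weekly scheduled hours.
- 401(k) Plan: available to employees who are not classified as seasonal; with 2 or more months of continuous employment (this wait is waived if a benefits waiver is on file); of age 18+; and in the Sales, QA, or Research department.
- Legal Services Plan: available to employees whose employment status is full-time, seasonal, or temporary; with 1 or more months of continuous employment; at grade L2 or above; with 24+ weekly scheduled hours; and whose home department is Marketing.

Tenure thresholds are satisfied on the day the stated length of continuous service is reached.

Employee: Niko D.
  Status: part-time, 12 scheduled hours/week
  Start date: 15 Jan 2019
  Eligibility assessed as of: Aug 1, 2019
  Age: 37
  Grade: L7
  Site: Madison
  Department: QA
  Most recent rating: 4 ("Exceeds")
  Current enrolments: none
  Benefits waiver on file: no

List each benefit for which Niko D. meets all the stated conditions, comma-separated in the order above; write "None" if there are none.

Service from 15 Jan 2019 to Aug 1, 2019: 198 days.
Annual Bonus Plan — service 198 days ≥ 2 months (≈60 days) ✓; rating 4 ≥ 4 ✓; 12 hrs/wk < 30 ✗ → not eligible.
Sabbatical Program — no waiver, service 198 days ≥ 180 days ✓; site Madison ✗ (not Pune) → not eligible.
Employee Assistance Program — status part-time ✓ (not excluded); service 198 days < 3 years (≈1095 days) ✗ → not eligible.
Long-Term Disability — status part-time ✓; no waiver, service 198 days < 3 years (≈1095 days) ✗ → not eligible.
Dependent Care FSA — status part-time ✗ (requires full-time, seasonal, or temporary) → not eligible.
401(k) Plan — status part-time ✓ (not excluded); no waiver, service 198 days ≥ 2 months (≈60 days) ✓; age 37 ≥ 18 ✓; dept QA ✓ → eligible.
Legal Services Plan — status part-time ✗ (requires full-time, seasonal, or temporary) → not eligible.

401(k) Plan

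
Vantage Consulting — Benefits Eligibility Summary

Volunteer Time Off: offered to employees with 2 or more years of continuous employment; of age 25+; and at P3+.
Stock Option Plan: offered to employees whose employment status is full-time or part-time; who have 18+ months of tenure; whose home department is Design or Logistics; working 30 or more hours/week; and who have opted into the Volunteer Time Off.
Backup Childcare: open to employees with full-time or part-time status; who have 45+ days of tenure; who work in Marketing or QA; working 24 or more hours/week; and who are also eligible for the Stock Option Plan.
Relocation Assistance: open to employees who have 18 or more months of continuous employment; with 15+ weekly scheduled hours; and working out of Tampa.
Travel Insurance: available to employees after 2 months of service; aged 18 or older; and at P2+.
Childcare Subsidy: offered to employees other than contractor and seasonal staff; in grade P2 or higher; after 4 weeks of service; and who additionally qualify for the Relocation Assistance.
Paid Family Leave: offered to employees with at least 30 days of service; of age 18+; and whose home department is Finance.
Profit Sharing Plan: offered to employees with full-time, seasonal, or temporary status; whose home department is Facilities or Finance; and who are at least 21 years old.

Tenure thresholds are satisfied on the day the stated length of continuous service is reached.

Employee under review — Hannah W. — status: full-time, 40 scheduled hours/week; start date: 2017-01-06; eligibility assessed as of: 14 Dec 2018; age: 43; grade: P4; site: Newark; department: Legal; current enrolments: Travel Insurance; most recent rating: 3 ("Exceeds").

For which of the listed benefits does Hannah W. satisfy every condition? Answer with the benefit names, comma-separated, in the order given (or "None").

Travel Insurance

Service from 2017-01-06 to 14 Dec 2018: 707 days.
Volunteer Time Off — service 707 days < 2 years (≈730 days) ✗ → not eligible.
Stock Option Plan — status full-time ✓; service 707 days ≥ 18 months (≈540 days) ✓; dept Legal ✗ → not eligible.
Backup Childcare — status full-time ✓; service 707 days ≥ 45 days ✓; dept Legal ✗ → not eligible.
Relocation Assistance — service 707 days ≥ 18 months (≈540 days) ✓; 40 hrs/wk ≥ 15 ✓; site Newark ✗ (not Tampa) → not eligible.
Travel Insurance — service 707 days ≥ 2 months (≈60 days) ✓; age 43 ≥ 18 ✓; grade P4 ≥ P2 ✓ → eligible.
Childcare Subsidy — status full-time ✓ (not excluded); grade P4 ≥ P2 ✓; service 707 days ≥ 4 weeks (≈28 days) ✓; not eligible for Relocation Assistance ✗ → not eligible.
Paid Family Leave — service 707 days ≥ 30 days ✓; age 43 ≥ 18 ✓; dept Legal ✗ → not eligible.
Profit Sharing Plan — status full-time ✓; dept Legal ✗ → not eligible.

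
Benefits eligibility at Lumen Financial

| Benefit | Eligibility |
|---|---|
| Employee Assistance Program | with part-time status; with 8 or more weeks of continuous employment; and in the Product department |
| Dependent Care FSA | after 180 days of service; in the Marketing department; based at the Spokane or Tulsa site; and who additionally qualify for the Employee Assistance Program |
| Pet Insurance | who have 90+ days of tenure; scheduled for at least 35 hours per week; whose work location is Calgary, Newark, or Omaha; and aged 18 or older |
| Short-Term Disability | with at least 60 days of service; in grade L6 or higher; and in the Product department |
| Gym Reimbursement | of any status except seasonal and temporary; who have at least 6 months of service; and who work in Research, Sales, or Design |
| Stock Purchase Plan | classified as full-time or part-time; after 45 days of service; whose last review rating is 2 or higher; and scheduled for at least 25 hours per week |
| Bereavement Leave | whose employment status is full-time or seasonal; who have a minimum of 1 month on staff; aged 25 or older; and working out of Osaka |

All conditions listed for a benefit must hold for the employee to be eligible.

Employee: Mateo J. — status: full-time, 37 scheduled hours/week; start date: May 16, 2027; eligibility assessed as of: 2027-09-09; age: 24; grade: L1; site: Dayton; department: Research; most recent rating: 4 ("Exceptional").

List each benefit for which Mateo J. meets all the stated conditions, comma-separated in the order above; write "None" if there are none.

Stock Purchase Plan

Service from May 16, 2027 to 2027-09-09: 116 days.
Employee Assistance Program — status full-time ✗ (requires part-time) → not eligible.
Dependent Care FSA — service 116 days < 180 days ✗ → not eligible.
Pet Insurance — service 116 days ≥ 90 days ✓; 37 hrs/wk ≥ 35 ✓; site Dayton ✗ (not Calgary, Newark, or Omaha) → not eligible.
Short-Term Disability — service 116 days ≥ 60 days ✓; grade L1 < L6 ✗ → not eligible.
Gym Reimbursement — status full-time ✓ (not excluded); service 116 days < 6 months (≈180 days) ✗ → not eligible.
Stock Purchase Plan — status full-time ✓; service 116 days ≥ 45 days ✓; rating 4 ≥ 2 ✓; 37 hrs/wk ≥ 25 ✓ → eligible.
Bereavement Leave — status full-time ✓; service 116 days ≥ 1 month (≈30 days) ✓; age 24 < 25 ✗ → not eligible.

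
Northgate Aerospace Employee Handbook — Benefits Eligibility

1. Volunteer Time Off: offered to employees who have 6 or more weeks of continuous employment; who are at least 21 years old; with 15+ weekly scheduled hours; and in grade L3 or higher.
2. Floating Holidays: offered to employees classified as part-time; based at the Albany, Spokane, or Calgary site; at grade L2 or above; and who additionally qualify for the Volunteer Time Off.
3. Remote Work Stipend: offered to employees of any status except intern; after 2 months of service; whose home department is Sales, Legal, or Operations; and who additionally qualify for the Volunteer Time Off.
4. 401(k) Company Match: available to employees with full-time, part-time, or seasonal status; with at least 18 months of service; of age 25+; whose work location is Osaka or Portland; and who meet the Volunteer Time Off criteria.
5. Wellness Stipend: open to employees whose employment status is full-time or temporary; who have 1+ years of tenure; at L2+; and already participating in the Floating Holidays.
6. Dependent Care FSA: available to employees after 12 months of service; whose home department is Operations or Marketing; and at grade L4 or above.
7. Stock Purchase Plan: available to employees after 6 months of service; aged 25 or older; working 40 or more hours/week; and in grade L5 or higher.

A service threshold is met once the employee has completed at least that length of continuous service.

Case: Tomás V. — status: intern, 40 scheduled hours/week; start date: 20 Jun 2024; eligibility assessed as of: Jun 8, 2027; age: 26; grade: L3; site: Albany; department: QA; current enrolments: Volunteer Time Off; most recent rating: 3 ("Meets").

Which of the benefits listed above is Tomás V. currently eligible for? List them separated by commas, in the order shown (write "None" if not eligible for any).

Volunteer Time Off

Service from 20 Jun 2024 to Jun 8, 2027: 1083 days.
Volunteer Time Off — service 1083 days ≥ 6 weeks (≈42 days) ✓; age 26 ≥ 21 ✓; 40 hrs/wk ≥ 15 ✓; grade L3 ≥ L3 ✓ → eligible.
Floating Holidays — status intern ✗ (requires part-time) → not eligible.
Remote Work Stipend — status intern ✗ (excluded) → not eligible.
401(k) Company Match — status intern ✗ (requires full-time, part-time, or seasonal) → not eligible.
Wellness Stipend — status intern ✗ (requires full-time or temporary) → not eligible.
Dependent Care FSA — service 1083 days ≥ 12 months (≈360 days) ✓; dept QA ✗ → not eligible.
Stock Purchase Plan — service 1083 days ≥ 6 months (≈180 days) ✓; age 26 ≥ 25 ✓; 40 hrs/wk ≥ 40 ✓; grade L3 < L5 ✗ → not eligible.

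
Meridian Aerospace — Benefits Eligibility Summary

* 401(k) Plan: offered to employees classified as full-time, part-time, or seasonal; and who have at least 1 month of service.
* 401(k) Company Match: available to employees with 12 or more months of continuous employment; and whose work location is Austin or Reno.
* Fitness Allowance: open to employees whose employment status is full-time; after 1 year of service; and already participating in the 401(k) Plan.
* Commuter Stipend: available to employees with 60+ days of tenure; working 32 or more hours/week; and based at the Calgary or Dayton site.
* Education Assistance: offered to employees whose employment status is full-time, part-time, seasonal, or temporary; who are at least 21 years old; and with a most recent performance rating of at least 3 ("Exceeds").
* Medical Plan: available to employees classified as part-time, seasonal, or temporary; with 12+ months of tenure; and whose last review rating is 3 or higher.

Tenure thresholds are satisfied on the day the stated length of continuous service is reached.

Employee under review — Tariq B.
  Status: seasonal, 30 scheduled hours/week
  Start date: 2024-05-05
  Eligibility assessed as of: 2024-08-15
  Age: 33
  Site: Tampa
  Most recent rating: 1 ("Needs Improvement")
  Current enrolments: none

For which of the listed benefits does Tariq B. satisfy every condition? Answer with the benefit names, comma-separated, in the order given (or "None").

Service from 2024-05-05 to 2024-08-15: 102 days.
401(k) Plan — status seasonal ✓; service 102 days ≥ 1 month (≈30 days) ✓ → eligible.
401(k) Company Match — service 102 days < 12 months (≈360 days) ✗ → not eligible.
Fitness Allowance — status seasonal ✗ (requires full-time) → not eligible.
Commuter Stipend — service 102 days ≥ 60 days ✓; 30 hrs/wk < 32 ✗ → not eligible.
Education Assistance — status seasonal ✓; age 33 ≥ 21 ✓; rating 1 < 3 ✗ → not eligible.
Medical Plan — status seasonal ✓; service 102 days < 12 months (≈360 days) ✗ → not eligible.

401(k) Plan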